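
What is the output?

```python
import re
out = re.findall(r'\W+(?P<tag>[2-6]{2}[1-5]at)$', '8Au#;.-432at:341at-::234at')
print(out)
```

The pattern matches one or more of a non-word character; then exactly 2 of a character in [2-6], then a character in [1-5], then the literal 'at' (captured as 'tag'); then anchored at the end.
Walking the string: at [18:26] match '-::234at', group 1 = '234at'.
With a single group, `findall` returns only what that group captured — 1 item.

['234at']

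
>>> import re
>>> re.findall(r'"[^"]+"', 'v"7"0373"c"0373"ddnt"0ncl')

['"7"', '"c"', '"ddnt"']

With no groups in the pattern, `findall` gives back each whole match — 3 here.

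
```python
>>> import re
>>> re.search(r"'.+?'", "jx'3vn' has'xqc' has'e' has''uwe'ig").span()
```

`search` walks the string left to right and returns the first match it finds.
The match spans [2:7] → "'3vn'".

(2, 7)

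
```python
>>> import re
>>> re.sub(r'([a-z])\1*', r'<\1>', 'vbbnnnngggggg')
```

'<v><b><n><g>'

`\1` has to match the exact text group 1 already captured.
`\1` in the replacement pulls in group 1's text for each match.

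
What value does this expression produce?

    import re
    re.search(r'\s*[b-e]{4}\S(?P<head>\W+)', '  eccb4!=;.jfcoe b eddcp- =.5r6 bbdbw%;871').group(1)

This matches zero or more of whitespace, then exactly 4 of a character in [b-e], then a non-whitespace character; then one or more of a non-word character (captured as 'head').
`re.search` scans for the first position where the pattern succeeds.
The match spans [0:11] → '  eccb4!=;.'.
Captured: group 1 = '!=;.'.

'!=;.'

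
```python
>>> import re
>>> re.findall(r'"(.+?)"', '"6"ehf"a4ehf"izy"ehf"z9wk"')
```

['6', 'a4ehf', 'ehf']

The `?` after the quantifier makes it lazy — it takes as little as possible before letting the rest of the pattern try.
`findall` collects group 1 from each match (3 total).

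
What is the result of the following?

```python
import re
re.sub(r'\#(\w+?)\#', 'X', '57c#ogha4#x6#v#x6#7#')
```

'57cXx6Xx6X'

Matches: at [3:10] → '#ogha4#'; at [12:15] → '#v#'; at [17:20] → '#7#'.
Each match is replaced by 'X'.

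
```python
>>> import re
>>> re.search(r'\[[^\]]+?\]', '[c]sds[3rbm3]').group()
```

'[c]'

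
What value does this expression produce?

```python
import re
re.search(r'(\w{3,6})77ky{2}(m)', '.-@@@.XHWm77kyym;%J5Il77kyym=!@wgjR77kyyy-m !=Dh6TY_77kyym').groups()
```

('XHWm', 'm')

The match spans [6:16] → 'XHWm77kyym'.
Captured: group 1 = 'XHWm', group 2 = 'm'.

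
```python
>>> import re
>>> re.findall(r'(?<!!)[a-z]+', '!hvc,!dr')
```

The negative lookaround is zero-width — it rules out positions where the adjacent text would match, without consuming anything.
`findall` yields the raw match text (2 of them) because the pattern has no groups.

['vc', 'r']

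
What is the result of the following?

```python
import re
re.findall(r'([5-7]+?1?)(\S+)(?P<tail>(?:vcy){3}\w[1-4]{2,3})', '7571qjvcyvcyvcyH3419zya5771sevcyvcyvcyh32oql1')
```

[('7', '571qjvcyvcyvcyH3419zya5771se', 'vcyvcyvcyh32')]

The pattern matches one or more of a character in [5-7] (lazy), then optionally a literal '1' (captured); then one or more of a non-whitespace character (captured); then the literal 'vcy' repeated 3 times, then a word character, then 2 to 3 of a character in [1-4] (captured as 'tail').
Scanning left to right: at [0:41] match '7571qjvcyvcyvcyH3419zya5771sevcyvcyvcyh32', groups = ('7', '571qjvcyvcyvcyH3419zya5771se', 'vcyvcyvcyh32').
`findall` packs the 3 group values into a tuple for every match.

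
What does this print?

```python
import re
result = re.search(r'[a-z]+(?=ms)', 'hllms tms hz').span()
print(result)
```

(0, 3)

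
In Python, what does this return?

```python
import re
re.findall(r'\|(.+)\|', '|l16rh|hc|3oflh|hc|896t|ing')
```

['l16rh|hc|3oflh|hc|896t']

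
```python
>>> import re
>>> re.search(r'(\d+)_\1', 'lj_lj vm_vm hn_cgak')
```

None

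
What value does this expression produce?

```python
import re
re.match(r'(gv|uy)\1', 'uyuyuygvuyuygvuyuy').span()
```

`match` is anchored at position 0; if the pattern doesn't fit there, it returns None.
The match spans [0:4] → 'uyuy'.

(0, 4)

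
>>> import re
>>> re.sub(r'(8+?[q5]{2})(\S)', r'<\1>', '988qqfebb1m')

The replacement refers to a captured group, so each match is rewritten using its own captured text.

'9<88qq>ebb1m'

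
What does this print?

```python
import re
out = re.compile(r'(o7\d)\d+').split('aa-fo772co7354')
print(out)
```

Because the pattern has a capturing group, `split` also inserts each captured text between the pieces.

['aa-f', 'o77', 'c', 'o73', '']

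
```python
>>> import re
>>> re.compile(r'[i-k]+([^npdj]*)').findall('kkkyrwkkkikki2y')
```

Pattern: one or more of a character in [i-k]; then zero or more of any character except [npdj] (captured).
Scanning left to right: at [0:15] match 'kkkyrwkkkikki2y', group 1 = 'yrwkkkikki2y'.
One capturing group, so `findall` returns just the captured substring from the one match — 1 in all.

['yrwkkkikki2y']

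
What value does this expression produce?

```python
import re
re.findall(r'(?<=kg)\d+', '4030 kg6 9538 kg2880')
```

['6', '2880']

Lookahead/lookbehind check context without consuming it, so the matched span excludes the asserted characters.
Since nothing is captured, `findall` lists the 2 matched substrings directly.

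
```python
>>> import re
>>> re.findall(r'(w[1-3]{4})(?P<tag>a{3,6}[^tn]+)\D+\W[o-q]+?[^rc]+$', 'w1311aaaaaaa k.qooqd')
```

[('w1311', 'aaaaaaa ')]

Pattern: a literal 'w', then exactly 4 of a character in [1-3] (captured); then 3 to 6 of the literal 'a', then one or more of any character except [tn] (captured as 'tag'); then one or more of a non-digit, then a non-word character; then one or more of a character in [o-q] (lazy), then one or more of any character except [rc]; then anchored at the end.
Walking the string: at [0:20] match 'w1311aaaaaaa k.qooqd', groups = ('w1311', 'aaaaaaa ').
`findall` packs the 2 group values into a tuple for every match.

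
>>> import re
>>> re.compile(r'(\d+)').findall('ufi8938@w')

Pattern: one or more of a digit (captured).
Walking the string: at [3:7] match '8938', group 1 = '8938'.
`findall` collects group 1 from the one match (1 total).

['8938']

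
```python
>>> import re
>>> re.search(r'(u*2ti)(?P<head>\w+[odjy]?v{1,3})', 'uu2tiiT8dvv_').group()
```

This matches zero or more of a literal 'u', then the literal '2ti' (captured); then one or more of a word character, then optionally one of [odjy], then 1 to 3 of a literal 'v' (captured as 'head').
`re.search` scans for the first position where the pattern succeeds.
The match spans [0:11] → 'uu2tiiT8dvv'.
Captured: group 1 = 'uu2ti', group 2 = 'iT8dvv'.

'uu2tiiT8dvv'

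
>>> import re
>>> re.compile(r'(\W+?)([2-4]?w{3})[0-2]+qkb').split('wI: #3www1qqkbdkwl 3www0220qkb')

['wI: #3www1qqkbdkwl', ' ', '3www', '']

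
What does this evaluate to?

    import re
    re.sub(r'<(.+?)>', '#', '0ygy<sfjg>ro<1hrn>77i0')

Matches: at [4:10] → '<sfjg>'; at [12:18] → '<1hrn>'.
Every occurrence is swapped for '#'.

'0ygy#ro#77i0'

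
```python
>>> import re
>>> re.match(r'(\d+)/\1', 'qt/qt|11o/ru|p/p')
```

After group 1 captures some text, `\1` only succeeds where that same text appears again.
`match` is anchored at position 0; if the pattern doesn't fit there, it returns None.
Here position 0 doesn't satisfy it, so the call returns None.

None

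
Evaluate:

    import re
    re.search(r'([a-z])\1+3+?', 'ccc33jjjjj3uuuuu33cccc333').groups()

('c',)

The backreference `\1` re-matches whatever the first group consumed, character for character.
`search` walks the string left to right and returns the first match it finds.
The match spans [0:4] → 'ccc3'.
Captured: group 1 = 'c'.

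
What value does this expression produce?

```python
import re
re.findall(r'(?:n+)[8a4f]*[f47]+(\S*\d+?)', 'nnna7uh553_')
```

['uh553']

The pattern matches one or more of a literal 'n' (non-capturing group); then zero or more of one of [8a4f], then one or more of one of [f47]; then zero or more of a non-whitespace character, then one or more of a digit (lazy) (captured).
Matches: at [0:10] match 'nnna7uh553', group 1 = 'uh553'.
One capturing group, so `findall` returns just the captured substring from the one match — 1 in all.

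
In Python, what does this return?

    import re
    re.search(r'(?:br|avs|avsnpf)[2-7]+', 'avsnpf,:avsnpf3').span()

(8, 15)

The match spans [8:15] → 'avsnpf3'.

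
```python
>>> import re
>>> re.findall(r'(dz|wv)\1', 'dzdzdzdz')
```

`\1` is not a pattern — it's the concrete string captured by group 1, re-applied verbatim.
With a single group, `findall` returns only what that group captured — 2 items.

['dz', 'dz']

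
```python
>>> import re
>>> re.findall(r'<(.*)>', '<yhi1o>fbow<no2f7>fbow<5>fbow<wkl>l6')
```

['yhi1o>fbow<no2f7>fbow<5>fbow<wkl']

Walking the string: at [0:34] match '<yhi1o>fbow<no2f7>fbow<5>fbow<wkl>', group 1 = 'yhi1o>fbow<no2f7>fbow<5>fbow<wkl'.
With a single group, `findall` returns only what that group captured — 1 item.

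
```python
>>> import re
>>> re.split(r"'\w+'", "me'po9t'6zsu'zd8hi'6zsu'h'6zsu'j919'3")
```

['me', '6zsu', '6zsu', '6zsu', '3']

`split` removes every match and returns the 5 fragments in between.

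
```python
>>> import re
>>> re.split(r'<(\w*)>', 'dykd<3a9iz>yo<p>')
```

['dykd', '3a9iz', 'yo', 'p', '']

Matches to split on: at [4:11] → '<3a9iz>'; at [13:16] → '<p>'.
`re.split` interleaves the captured-group text with the surrounding fragments.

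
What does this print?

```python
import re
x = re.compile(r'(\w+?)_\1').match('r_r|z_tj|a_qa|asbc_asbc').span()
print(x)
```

(0, 3)

A backreference is literal: `\1` must see the identical characters the first group matched.
`re.match` only tries the pattern at the start of the string.
The match spans [0:3] → 'r_r'.
Captured: group 1 = 'r'.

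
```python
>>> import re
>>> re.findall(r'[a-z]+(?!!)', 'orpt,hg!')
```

['orpt', 'h']

The negative lookahead/lookbehind blocks any match where the forbidden context is present.
With no groups in the pattern, `findall` gives back each whole match — 2 here.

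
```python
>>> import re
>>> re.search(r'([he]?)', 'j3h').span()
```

(0, 0)

The pattern matches optionally one of [he] (captured).
`search` walks the string left to right and returns the first match it finds.
The match spans [0:0] → ''.
Captured: group 1 = ''.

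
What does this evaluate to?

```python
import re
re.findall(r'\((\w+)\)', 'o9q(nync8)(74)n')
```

['nync8', '74']

Walking the string: at [3:10] match '(nync8)', group 1 = 'nync8'; at [10:14] match '(74)', group 1 = '74'.
`findall` collects group 1 from each match (2 total).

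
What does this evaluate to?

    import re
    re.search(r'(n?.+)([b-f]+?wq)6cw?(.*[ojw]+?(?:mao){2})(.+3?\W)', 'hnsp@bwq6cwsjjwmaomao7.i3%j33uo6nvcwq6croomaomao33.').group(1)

The match spans [0:51] → 'hnsp@bwq6cwsjjwmaomao7.i3%j33uo6nvcwq6croomaomao33.'.
Captured: group 1 = 'hnsp@bwq6cwsjjwmaomao7.i3%j33uo6nv', group 2 = 'cwq', group 3 = 'roomaomao', group 4 = '33.'.

'hnsp@bwq6cwsjjwmaomao7.i3%j33uo6nv'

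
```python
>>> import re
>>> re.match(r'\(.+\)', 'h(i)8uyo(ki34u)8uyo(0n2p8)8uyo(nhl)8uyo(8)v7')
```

None

With `match`, the pattern is implicitly anchored at the beginning.
Here position 0 doesn't satisfy it, so the call returns None.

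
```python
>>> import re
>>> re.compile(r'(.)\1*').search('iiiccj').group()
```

'iii'

After group 1 captures some text, `\1` only succeeds where that same text appears again.
`search` walks the string left to right and returns the first match it finds.
The match spans [0:3] → 'iii'.
Captured: group 1 = 'i'.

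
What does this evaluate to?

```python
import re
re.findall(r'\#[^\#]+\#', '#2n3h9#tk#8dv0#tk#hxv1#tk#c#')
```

Walking the string: at [0:7] → '#2n3h9#'; at [9:15] → '#8dv0#'; at [17:23] → '#hxv1#'; at [25:28] → '#c#'.
Since nothing is captured, `findall` lists the 4 matched substrings directly.

['#2n3h9#', '#8dv0#', '#hxv1#', '#c#']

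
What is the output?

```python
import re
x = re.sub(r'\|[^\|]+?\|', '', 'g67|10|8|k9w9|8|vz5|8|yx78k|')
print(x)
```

g67888

Matches: at [3:7] → '|10|'; at [8:14] → '|k9w9|'; at [15:20] → '|vz5|'; at [21:28] → '|yx78k|'.
Every occurrence is swapped for ''.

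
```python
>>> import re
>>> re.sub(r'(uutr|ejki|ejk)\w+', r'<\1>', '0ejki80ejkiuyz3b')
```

Alternation isn't longest-match — the leftmost alternative that fits at this position is chosen.
Each match is replaced using the text its own group 1 captured.

'0<ejki>'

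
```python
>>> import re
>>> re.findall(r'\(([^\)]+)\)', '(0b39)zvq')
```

['0b39']

`findall` collects group 1 from the one match (1 total).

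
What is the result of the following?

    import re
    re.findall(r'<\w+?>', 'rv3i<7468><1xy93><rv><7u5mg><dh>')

['<7468>', '<1xy93>', '<rv>', '<7u5mg>', '<dh>']

Walking the string: at [4:10] → '<7468>'; at [10:17] → '<1xy93>'; at [17:21] → '<rv>'; at [21:28] → '<7u5mg>'; at [28:32] → '<dh>'.
With no groups in the pattern, `findall` gives back each whole match — 5 here.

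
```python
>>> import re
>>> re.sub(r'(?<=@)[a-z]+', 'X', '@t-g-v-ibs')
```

Lookahead/lookbehind check context without consuming it, so the matched span excludes the asserted characters.
Each match is replaced by 'X'.

'@X-g-v-ibs'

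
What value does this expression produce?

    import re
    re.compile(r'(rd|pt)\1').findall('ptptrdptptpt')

['pt', 'pt']

`\1` has to match the exact text group 1 already captured.
Scanning left to right: at [0:4] match 'ptpt', group 1 = 'pt'; at [6:10] match 'ptpt', group 1 = 'pt'.
`findall` collects group 1 from each match (2 total).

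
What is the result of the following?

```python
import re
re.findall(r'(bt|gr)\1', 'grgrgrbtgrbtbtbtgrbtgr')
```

['gr', 'bt']

The backreference `\1` re-matches whatever the first group consumed, character for character.
Scanning left to right: at [0:4] match 'grgr', group 1 = 'gr'; at [10:14] match 'btbt', group 1 = 'bt'.
With a single group, `findall` returns only what that group captured — 2 items.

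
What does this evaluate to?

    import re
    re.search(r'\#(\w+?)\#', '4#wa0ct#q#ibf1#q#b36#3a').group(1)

`re.search` tries every starting position until one works.
The match spans [1:8] → '#wa0ct#'.
Captured: group 1 = 'wa0ct'.

'wa0ct'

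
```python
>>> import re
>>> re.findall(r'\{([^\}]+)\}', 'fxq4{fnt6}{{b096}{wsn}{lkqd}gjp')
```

['fnt6', '{b096', 'wsn', 'lkqd']

`findall` collects group 1 from each match (4 total).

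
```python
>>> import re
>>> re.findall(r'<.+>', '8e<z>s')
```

Since nothing is captured, `findall` lists the 1 matched substring directly.

['<z>']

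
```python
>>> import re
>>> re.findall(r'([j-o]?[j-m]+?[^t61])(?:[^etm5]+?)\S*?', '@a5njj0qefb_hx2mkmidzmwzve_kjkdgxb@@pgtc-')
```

['njj', 'mkm', 'mw', 'kjk']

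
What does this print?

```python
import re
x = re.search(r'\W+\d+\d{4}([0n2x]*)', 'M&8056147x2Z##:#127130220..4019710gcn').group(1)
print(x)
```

x2

The match spans [1:11] → '&8056147x2'.
Captured: group 1 = 'x2'.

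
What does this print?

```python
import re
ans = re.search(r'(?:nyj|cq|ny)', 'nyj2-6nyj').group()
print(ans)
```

Branches in `(...|...)` are attempted left-to-right; the first branch that allows the whole pattern to succeed is taken.
`re.search` scans for the first position where the pattern succeeds.
The match spans [0:3] → 'nyj'.

nyj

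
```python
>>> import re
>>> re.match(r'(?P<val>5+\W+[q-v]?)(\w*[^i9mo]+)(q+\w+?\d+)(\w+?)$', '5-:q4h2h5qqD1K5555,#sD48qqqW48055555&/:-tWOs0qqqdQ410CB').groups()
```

('5-:q', '4h2h5qqD1K5555,#sD48qqqW48055555&/:-tWOs0qq', 'qdQ410', 'CB')

The match spans [0:55] → '5-:q4h2h5qqD1K5555,#sD48qqqW48055555&/:-tWOs0qqqdQ410CB'.
Captured: group 1 = '5-:q', group 2 = '4h2h5qqD1K5555,#sD48qqqW48055555&/:-tWOs0qq', group 3 = 'qdQ410', group 4 = 'CB'.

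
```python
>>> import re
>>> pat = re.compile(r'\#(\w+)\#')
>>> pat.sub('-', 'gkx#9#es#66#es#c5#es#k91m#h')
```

'gkx-es-es-es-h'

Matches: at [3:6] → '#9#'; at [8:12] → '#66#'; at [14:18] → '#c5#'; at [20:26] → '#k91m#'.
Every occurrence is swapped for '-'.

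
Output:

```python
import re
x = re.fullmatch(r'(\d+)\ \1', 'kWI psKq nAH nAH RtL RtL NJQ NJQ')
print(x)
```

None

`re.fullmatch` is like wrapping the pattern in `^…$` (in single-line mode).
Here the pattern can't cover the whole string, so the call returns None.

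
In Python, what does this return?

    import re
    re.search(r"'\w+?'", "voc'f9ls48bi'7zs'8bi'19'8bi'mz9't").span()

The match spans [3:13] → "'f9ls48bi'".

(3, 13)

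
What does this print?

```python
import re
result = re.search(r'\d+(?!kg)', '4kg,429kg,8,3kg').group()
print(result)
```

42

`(?!…)`/`(?<!…)` only lets a position through if the neighbouring text does NOT match; no characters are consumed.
The match spans [4:6] → '42'.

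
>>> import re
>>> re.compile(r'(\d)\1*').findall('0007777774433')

['0', '7', '4', '3']

`\1` has to match the exact text group 1 already captured.
Walking the string: at [0:3] match '000', group 1 = '0'; at [3:9] match '777777', group 1 = '7'; at [9:11] match '44', group 1 = '4'; at [11:13] match '33', group 1 = '3'.
With a single group, `findall` returns only what that group captured — 4 items.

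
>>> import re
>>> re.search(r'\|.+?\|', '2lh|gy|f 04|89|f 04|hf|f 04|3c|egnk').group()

The match spans [3:7] → '|gy|'.

'|gy|'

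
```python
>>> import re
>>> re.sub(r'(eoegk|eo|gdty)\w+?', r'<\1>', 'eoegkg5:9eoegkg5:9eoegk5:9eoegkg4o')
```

The regex engine tests alternatives in the order written; an earlier branch that matches wins even if a later one would match more.
Matches: at [0:6] → 'eoegkg'; at [9:15] → 'eoegkg'; at [18:24] → 'eoegk5'; at [26:32] → 'eoegkg'.
Each match is replaced using the text its own group 1 captured.

'<eoegk>5:9<eoegk>5:9<eoegk>:9<eoegk>4o'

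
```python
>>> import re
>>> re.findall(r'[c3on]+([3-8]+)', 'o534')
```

This matches one or more of one of [c3on]; then one or more of a character in [3-8] (captured).
Scanning left to right: at [0:4] match 'o534', group 1 = '534'.
With a single group, `findall` returns only what that group captured — 1 item.

['534']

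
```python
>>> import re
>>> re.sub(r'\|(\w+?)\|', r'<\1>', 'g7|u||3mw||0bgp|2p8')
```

'g7<u><3mw><0bgp>2p8'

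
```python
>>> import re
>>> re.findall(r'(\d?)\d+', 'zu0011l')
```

['0']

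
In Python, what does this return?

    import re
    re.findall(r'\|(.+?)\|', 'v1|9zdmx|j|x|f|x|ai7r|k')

['9zdmx', 'x', 'x']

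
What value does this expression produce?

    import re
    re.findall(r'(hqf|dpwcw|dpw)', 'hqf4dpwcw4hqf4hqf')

The regex engine tests alternatives in the order written; an earlier branch that matches wins even if a later one would match more.
With a single group, `findall` returns only what that group captured — 4 items.

['hqf', 'dpwcw', 'hqf', 'hqf']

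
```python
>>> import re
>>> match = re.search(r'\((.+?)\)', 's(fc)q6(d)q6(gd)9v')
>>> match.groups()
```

Unlike `match`, `search` isn't anchored — it looks for the pattern anywhere in the string.
The match spans [1:5] → '(fc)'.
Captured: group 1 = 'fc'.

('fc',)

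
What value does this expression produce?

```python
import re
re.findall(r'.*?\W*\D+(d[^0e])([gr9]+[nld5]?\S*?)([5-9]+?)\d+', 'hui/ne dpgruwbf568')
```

[('dp', 'gruwbf', '5')]

The pattern matches zero or more of any character (lazy), then zero or more of a non-word character, then one or more of a non-digit; then the literal 'd', then any character except [0e] (captured); then one or more of one of [gr9], then optionally one of [nld5], then zero or more of a non-whitespace character (lazy) (captured); then one or more of a character in [5-9] (lazy) (captured); then one or more of a digit.
The `?` after the quantifier makes it lazy — it takes as little as possible before letting the rest of the pattern try.
Walking the string: at [0:18] match 'hui/ne dpgruwbf568', groups = ('dp', 'gruwbf', '5').
3 groups means the one result is a tuple of 3 captured strings — 1 here.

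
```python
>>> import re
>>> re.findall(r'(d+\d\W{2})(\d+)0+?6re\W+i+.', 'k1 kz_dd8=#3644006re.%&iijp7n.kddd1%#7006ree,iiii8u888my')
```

[('dd8=#', '36440')]

This matches one or more of a literal 'd', then a digit, then exactly 2 of a non-word character (captured); then one or more of a digit (captured); then one or more of the literal '0' (lazy), then the literal '6re'; then one or more of a non-word character, then one or more of the literal 'i', then any character.
Matches: at [6:26] match 'dd8=#3644006re.%&iij', groups = ('dd8=#', '36440').
Multiple groups make `findall` return tuples — one 2-tuple for the one match.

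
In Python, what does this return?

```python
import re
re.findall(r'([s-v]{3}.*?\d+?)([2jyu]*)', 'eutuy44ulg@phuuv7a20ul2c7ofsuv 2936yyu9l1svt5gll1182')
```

[('utuy4', ''), ('uuv7', ''), ('suv 2', ''), ('svt5', '')]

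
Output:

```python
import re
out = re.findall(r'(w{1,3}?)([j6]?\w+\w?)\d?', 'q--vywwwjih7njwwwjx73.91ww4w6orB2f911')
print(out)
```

Because the quantifier is non-greedy, it stops expanding at the earliest point where the rest of the pattern can succeed.
Multiple groups make `findall` return tuples — one 2-tuple for each match.

[('w', 'wwjih7njwwwjx73'), ('w', 'w4w6orB2f911')]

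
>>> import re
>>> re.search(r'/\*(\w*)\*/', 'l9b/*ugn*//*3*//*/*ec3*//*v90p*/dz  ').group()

`re.search` tries every starting position until one works.
The match spans [3:10] → '/*ugn*/'.
Captured: group 1 = 'ugn'.

'/*ugn*/'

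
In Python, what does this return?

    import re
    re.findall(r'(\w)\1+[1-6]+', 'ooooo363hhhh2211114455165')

The backreference `\1` re-matches whatever the first group consumed, character for character.
Scanning left to right: at [0:8] match 'ooooo363', group 1 = 'o'; at [8:25] match 'hhhh2211114455165', group 1 = 'h'.
Because there's exactly one group, `findall` drops the full match and keeps group 1 from each hit.

['o', 'h']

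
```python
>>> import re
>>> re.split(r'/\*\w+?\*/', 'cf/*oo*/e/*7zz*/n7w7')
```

['cf', 'e', 'n7w7']

Matches to split on: at [2:8] → '/*oo*/'; at [9:16] → '/*7zz*/'.
The string is cut at each match, leaving 3 pieces.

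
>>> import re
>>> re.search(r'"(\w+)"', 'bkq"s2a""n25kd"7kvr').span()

(3, 8)

The match spans [3:8] → '"s2a"'.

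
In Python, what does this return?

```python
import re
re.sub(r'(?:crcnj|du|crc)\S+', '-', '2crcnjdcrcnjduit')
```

'2-'

Every occurrence is swapped for '-'.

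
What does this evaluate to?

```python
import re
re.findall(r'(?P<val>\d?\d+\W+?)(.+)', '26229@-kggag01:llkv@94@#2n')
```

Pattern: optionally a digit, then one or more of a digit, then one or more of a non-word character (lazy) (captured as 'val'); then one or more of any character (captured).
Walking the string: at [0:26] match '26229@-kggag01:llkv@94@#2n', groups = ('26229@', '-kggag01:llkv@94@#2n').
`findall` packs the 2 group values into a tuple for every match.

[('26229@', '-kggag01:llkv@94@#2n')]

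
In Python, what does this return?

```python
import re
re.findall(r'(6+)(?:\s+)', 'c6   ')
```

['6']

The pattern matches one or more of a literal '6' (captured); then one or more of whitespace (non-capturing group).
Matches: at [1:5] match '6   ', group 1 = '6'.
One capturing group, so `findall` returns just the captured substring from the one match — 1 in all.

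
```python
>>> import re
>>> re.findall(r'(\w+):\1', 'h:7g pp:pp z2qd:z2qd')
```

After group 1 captures some text, `\1` only succeeds where that same text appears again.
One capturing group, so `findall` returns just the captured substring from each match — 2 in all.

['pp', 'z2qd']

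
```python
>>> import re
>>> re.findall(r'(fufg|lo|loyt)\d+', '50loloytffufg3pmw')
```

Matches: at [9:14] match 'fufg3', group 1 = 'fufg'.
Because there's exactly one group, `findall` drops the full match and keeps group 1 from the one hit.

['fufg']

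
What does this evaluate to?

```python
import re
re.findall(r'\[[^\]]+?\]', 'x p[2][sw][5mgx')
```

['[2]', '[sw]']

Walking the string: at [3:6] → '[2]'; at [6:10] → '[sw]'.
`findall` yields the raw match text (2 of them) because the pattern has no groups.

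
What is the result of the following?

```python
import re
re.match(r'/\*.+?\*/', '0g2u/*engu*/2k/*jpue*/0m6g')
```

None

With `match`, the pattern is implicitly anchored at the beginning.
Here the string doesn't start with a match, so the call returns None.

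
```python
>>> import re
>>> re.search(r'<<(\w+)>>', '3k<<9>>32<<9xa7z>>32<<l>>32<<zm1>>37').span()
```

(2, 7)

`re.search` tries every starting position until one works.
The match spans [2:7] → '<<9>>'.
Captured: group 1 = '9'.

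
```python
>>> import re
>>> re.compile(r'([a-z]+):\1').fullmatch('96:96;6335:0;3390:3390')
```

None

`re.fullmatch` is like wrapping the pattern in `^…$` (in single-line mode).
Here the string isn't matched end-to-end, so the call returns None.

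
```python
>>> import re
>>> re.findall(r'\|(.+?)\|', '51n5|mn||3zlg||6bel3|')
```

['mn', '3zlg', '6bel3']

A `+?`/`*?`/`{m,n}?` starts at its minimum and grows only as far as needed for what follows to match.
Scanning left to right: at [4:8] match '|mn|', group 1 = 'mn'; at [8:14] match '|3zlg|', group 1 = '3zlg'; at [14:21] match '|6bel3|', group 1 = '6bel3'.
`findall` collects group 1 from each match (3 total).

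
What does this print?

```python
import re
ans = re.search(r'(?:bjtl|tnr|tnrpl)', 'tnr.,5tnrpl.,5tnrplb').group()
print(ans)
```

tnr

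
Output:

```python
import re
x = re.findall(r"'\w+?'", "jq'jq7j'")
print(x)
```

No capturing groups, so `findall` returns the 1 full match string.

["'jq7j'"]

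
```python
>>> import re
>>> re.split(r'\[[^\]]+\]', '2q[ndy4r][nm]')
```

['2q', '', '']

Matches to split on: at [2:9] → '[ndy4r]'; at [9:13] → '[nm]'.
Each match becomes a cut point; 3 segments remain.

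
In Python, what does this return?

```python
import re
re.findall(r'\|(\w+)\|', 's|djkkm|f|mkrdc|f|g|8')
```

Matches: at [1:8] match '|djkkm|', group 1 = 'djkkm'; at [9:16] match '|mkrdc|', group 1 = 'mkrdc'; at [17:20] match '|g|', group 1 = 'g'.
With a single group, `findall` returns only what that group captured — 3 items.

['djkkm', 'mkrdc', 'g']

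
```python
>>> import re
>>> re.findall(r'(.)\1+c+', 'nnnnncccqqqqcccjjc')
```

['n', 'q', 'j']

The backreference `\1` re-matches whatever the first group consumed, character for character.
With a single group, `findall` returns only what that group captured — 3 items.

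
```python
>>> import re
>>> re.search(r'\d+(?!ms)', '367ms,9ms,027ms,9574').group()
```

'36'

The negative lookaround is zero-width — it rules out positions where the adjacent text would match, without consuming anything.
`re.search` scans for the first position where the pattern succeeds.
The match spans [0:2] → '36'.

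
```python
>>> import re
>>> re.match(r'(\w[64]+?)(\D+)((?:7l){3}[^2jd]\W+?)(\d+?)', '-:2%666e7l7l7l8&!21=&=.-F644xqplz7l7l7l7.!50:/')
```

Pattern: a word character, then one or more of one of [64] (lazy) (captured); then one or more of a non-digit (captured); then the literal '7l' repeated 3 times, then any character except [2jd], then one or more of a non-word character (lazy) (captured); then one or more of a digit (lazy) (captured).
`re.match` only tries the pattern at the start of the string.
Here the pattern fails at index 0, so the call returns None.

None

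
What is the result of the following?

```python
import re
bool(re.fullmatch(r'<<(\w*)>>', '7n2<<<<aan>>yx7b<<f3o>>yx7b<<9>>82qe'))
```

False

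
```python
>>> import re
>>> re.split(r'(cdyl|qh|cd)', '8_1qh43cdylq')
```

Alternation isn't longest-match — the leftmost alternative that fits at this position is chosen.
Matches to split on: at [3:5] → 'qh'; at [7:11] → 'cdyl'.
The group in the pattern means `split` returns the separators' captures alongside the pieces.

['8_1', 'qh', '43', 'cdyl', 'q']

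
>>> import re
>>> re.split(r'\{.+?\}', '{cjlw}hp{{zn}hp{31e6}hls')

['', 'hp', 'hp', 'hls']

Lazy quantifiers expand one character at a time until the remainder of the pattern can match.
Matches to split on: at [0:6] → '{cjlw}'; at [8:13] → '{{zn}'; at [15:21] → '{31e6}'.
Each match becomes a cut point; 4 segments remain.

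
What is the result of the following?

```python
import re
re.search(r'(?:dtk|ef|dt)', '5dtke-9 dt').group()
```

'dtk'

Alternation isn't longest-match — the leftmost alternative that fits at this position is chosen.
The match spans [1:4] → 'dtk'.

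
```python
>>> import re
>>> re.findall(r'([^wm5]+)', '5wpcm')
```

This matches one or more of any character except [wm5] (captured).
Matches: at [2:4] match 'pc', group 1 = 'pc'.
Because there's exactly one group, `findall` drops the full match and keeps group 1 from the one hit.

['pc']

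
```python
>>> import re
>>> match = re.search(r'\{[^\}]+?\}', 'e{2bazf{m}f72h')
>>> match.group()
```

'{2bazf{m}'

`re.search` scans for the first position where the pattern succeeds.
The match spans [1:10] → '{2bazf{m}'.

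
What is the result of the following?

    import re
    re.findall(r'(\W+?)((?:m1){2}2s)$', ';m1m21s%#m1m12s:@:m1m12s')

[(':@:', 'm1m12s')]

With 2 capturing groups, `findall` returns a 2-tuple per match.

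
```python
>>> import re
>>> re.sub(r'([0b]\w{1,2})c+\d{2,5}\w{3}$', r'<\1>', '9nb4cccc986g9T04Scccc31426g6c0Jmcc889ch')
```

'9nb4cccc986g9T04Scccc31426g6c<0Jm>'

Pattern: one of [0b], then 1 to 2 of a word character (captured); then one or more of a literal 'c'; then 2 to 5 of a digit, then exactly 3 of a word character; then anchored at the end.
Matches: at [29:39] → '0Jmcc889ch'.
Each match is replaced using the text its own group 1 captured.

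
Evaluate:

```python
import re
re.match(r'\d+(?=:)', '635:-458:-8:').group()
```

The `(?=…)`/`(?<=…)` assertion just peeks at neighbouring text; it doesn't advance the match position.
`re.match` won't scan ahead — the pattern has to work from the very first character.
The match spans [0:3] → '635'.

'635'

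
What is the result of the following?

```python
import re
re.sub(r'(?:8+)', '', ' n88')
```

Pattern: one or more of a literal '8' (non-capturing group).
Each match is replaced by ''.

' n'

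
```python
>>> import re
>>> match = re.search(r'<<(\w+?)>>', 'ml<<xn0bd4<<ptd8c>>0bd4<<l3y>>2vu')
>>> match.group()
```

'<<ptd8c>>'

The match spans [10:19] → '<<ptd8c>>'.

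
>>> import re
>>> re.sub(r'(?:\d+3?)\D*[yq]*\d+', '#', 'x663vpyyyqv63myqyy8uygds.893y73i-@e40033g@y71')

'x#myqyy#y#g@y#'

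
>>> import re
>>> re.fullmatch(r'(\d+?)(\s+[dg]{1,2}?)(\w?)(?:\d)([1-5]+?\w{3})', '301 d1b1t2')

Pattern: one or more of a digit (lazy) (captured); then one or more of whitespace, then 1 to 2 of one of [dg] (lazy) (captured); then optionally a word character (captured); then a digit (non-capturing group); then one or more of a character in [1-5] (lazy), then exactly 3 of a word character (captured).
For `fullmatch`, every character of the input must be accounted for by the pattern.
Here the string isn't matched end-to-end, so the call returns None.

None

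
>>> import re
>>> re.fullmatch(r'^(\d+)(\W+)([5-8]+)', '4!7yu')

The pattern matches anchored at the start of the string; then one or more of a digit (captured); then one or more of a non-word character (captured); then one or more of a character in [5-8] (captured).
`fullmatch` succeeds only if the pattern covers the string from start to end.
Here the pattern can't cover the whole string, so the call returns None.

None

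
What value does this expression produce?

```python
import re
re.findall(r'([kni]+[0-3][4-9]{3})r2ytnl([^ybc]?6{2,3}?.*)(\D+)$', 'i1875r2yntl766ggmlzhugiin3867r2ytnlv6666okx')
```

This matches one or more of one of [kni], then a character in [0-3], then exactly 3 of a character in [4-9] (captured); then the literal 'r2y', then the literal 'tnl'; then optionally any character except [ybc], then 2 to 3 of a literal '6' (lazy), then zero or more of any character (captured); then one or more of a non-digit (captured); then anchored at the end.
Scanning left to right: at [22:43] match 'iin3867r2ytnlv6666okx', groups = ('iin3867', 'v6666ok', 'x').
3 groups means the one result is a tuple of 3 captured strings — 1 here.

[('iin3867', 'v6666ok', 'x')]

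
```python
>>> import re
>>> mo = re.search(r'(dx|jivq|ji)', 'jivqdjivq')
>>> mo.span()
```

(0, 4)

Alternation tries branches left to right and keeps the first one that lets the overall match succeed at that position.
`re.search` tries every starting position until one works.
The match spans [0:4] → 'jivq'.
Captured: group 1 = 'jivq'.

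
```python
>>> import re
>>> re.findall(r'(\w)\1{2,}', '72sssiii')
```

`\1` is not a pattern — it's the concrete string captured by group 1, re-applied verbatim.
Walking the string: at [2:5] match 'sss', group 1 = 's'; at [5:8] match 'iii', group 1 = 'i'.
Because there's exactly one group, `findall` drops the full match and keeps group 1 from each hit.

['s', 'i']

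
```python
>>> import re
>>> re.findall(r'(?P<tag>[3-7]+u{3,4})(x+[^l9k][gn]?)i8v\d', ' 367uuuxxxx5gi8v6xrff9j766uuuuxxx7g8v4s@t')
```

[('367uuu', 'xxxx5g')]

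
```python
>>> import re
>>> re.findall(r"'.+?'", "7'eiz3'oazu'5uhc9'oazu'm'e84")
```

`findall` yields the raw match text (3 of them) because the pattern has no groups.

["'eiz3'", "'5uhc9'", "'m'"]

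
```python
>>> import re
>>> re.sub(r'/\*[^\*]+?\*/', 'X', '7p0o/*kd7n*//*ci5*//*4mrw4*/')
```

`sub` substitutes 'X' at each match site.

'7p0oXXX'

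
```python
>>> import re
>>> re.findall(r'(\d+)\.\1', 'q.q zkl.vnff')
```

[]

The backreference `\1` re-matches whatever the first group consumed, character for character.
With a single group, `findall` returns only what that group captured — 0 items.
Nothing in the string satisfies the pattern, so the list is empty.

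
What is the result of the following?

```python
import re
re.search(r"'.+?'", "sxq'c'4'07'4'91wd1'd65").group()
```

`re.search` tries every starting position until one works.
The match spans [3:6] → "'c'".

"'c'"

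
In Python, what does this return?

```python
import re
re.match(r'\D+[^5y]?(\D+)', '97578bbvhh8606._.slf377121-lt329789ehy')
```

None

The pattern matches one or more of a non-digit, then optionally any character except [5y]; then one or more of a non-digit (captured).
`re.match` only tries the pattern at the start of the string.
Here position 0 doesn't satisfy it, so the call returns None.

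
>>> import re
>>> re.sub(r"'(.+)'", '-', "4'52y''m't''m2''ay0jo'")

Each match is replaced by '-'.

'4-'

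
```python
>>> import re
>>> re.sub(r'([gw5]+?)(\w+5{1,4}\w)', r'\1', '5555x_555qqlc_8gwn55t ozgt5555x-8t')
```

'5 ozg-8t'

A non-greedy quantifier consumes as few characters as it can — just enough that the remainder of the pattern still matches from where it stops; whatever follows it matches normally.
The replacement refers to a captured group, so each match is rewritten using its own captured text.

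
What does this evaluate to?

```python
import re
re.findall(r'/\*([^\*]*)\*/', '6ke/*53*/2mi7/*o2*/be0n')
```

['53', 'o2']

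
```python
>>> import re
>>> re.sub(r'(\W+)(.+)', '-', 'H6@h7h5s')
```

'H6-'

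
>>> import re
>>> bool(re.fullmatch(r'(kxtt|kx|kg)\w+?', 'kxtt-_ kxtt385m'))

False

`re.fullmatch` is like wrapping the pattern in `^…$` (in single-line mode).
Here the pattern can't cover the whole string, so the call returns None, and `bool(None)` is False.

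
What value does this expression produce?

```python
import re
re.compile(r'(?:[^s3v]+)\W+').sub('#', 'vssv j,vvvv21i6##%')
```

'vssv#vvvv#'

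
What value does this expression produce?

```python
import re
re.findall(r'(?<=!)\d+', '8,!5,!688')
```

The `(?=…)`/`(?<=…)` assertion just peeks at neighbouring text; it doesn't advance the match position.
Scanning left to right: at [3:4] → '5'; at [6:9] → '688'.
Since nothing is captured, `findall` lists the 2 matched substrings directly.

['5', '688']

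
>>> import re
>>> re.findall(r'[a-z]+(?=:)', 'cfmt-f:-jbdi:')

['f', 'jbdi']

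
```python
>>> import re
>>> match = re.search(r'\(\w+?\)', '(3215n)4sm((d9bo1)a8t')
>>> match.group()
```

'(3215n)'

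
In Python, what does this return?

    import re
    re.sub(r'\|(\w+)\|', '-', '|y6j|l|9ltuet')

Matches: at [0:5] → '|y6j|'.
`sub` substitutes '-' at each match site.

'-l|9ltuet'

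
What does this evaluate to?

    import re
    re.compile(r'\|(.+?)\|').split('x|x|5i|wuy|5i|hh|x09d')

A `+?`/`*?`/`{m,n}?` starts at its minimum and grows only as far as needed for what follows to match.
`re.split` interleaves the captured-group text with the surrounding fragments.

['x', 'x', '5i', 'wuy', '5i', 'hh', 'x09d']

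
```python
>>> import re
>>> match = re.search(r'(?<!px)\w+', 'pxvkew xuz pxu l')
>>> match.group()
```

The negative lookahead/lookbehind blocks any match where the forbidden context is present.
`re.search` tries every starting position until one works.
The match spans [0:6] → 'pxvkew'.

'pxvkew'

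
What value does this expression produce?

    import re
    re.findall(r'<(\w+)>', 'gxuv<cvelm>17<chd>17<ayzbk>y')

Walking the string: at [4:11] match '<cvelm>', group 1 = 'cvelm'; at [13:18] match '<chd>', group 1 = 'chd'; at [20:27] match '<ayzbk>', group 1 = 'ayzbk'.
Because there's exactly one group, `findall` drops the full match and keeps group 1 from each hit.

['cvelm', 'chd', 'ayzbk']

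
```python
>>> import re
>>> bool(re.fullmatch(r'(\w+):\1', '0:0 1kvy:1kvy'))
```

False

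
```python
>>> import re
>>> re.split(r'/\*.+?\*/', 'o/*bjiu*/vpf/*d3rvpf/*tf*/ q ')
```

['o', 'vpf', ' q ']

A non-greedy quantifier consumes as few characters as it can — just enough that the remainder of the pattern still matches from where it stops; whatever follows it matches normally.
Matches to split on: at [1:9] → '/*bjiu*/'; at [12:26] → '/*d3rvpf/*tf*/'.
Splitting on the pattern gives 3 pieces.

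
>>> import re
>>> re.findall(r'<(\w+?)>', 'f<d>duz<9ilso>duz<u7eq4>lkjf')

['d', '9ilso', 'u7eq4']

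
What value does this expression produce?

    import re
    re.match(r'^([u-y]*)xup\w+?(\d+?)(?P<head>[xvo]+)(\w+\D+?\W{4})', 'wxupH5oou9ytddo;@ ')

`match` is anchored at position 0; if the pattern doesn't fit there, it returns None.
Here the pattern fails at index 0, so the call returns None.

None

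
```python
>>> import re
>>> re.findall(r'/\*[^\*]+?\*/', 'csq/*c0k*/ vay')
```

['/*c0k*/']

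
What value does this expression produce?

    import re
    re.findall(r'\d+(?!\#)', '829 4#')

A negative assertion filters positions out without eating any characters.
Matches: at [0:3] → '829'.
`findall` yields the raw match text (1 of them) because the pattern has no groups.

['829']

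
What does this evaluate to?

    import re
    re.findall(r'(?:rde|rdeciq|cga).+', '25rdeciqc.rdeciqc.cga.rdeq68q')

['rdeciqc.rdeciqc.cga.rdeq68q']

`findall` yields the raw match text (1 of them) because the pattern has no groups.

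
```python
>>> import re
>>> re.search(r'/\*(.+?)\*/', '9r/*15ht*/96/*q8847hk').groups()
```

('15ht',)

`search` walks the string left to right and returns the first match it finds.
The match spans [2:10] → '/*15ht*/'.
Captured: group 1 = '15ht'.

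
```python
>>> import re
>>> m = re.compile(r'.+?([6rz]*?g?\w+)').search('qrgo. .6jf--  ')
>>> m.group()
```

This matches one or more of any character (lazy); then zero or more of one of [6rz] (lazy), then optionally the literal 'g', then one or more of a word character (captured).
The `?` after the quantifier makes it lazy — it takes as little as possible before letting the rest of the pattern try.
`re.search` scans for the first position where the pattern succeeds.
The match spans [0:4] → 'qrgo'.
Captured: group 1 = 'rgo'.

'qrgo'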